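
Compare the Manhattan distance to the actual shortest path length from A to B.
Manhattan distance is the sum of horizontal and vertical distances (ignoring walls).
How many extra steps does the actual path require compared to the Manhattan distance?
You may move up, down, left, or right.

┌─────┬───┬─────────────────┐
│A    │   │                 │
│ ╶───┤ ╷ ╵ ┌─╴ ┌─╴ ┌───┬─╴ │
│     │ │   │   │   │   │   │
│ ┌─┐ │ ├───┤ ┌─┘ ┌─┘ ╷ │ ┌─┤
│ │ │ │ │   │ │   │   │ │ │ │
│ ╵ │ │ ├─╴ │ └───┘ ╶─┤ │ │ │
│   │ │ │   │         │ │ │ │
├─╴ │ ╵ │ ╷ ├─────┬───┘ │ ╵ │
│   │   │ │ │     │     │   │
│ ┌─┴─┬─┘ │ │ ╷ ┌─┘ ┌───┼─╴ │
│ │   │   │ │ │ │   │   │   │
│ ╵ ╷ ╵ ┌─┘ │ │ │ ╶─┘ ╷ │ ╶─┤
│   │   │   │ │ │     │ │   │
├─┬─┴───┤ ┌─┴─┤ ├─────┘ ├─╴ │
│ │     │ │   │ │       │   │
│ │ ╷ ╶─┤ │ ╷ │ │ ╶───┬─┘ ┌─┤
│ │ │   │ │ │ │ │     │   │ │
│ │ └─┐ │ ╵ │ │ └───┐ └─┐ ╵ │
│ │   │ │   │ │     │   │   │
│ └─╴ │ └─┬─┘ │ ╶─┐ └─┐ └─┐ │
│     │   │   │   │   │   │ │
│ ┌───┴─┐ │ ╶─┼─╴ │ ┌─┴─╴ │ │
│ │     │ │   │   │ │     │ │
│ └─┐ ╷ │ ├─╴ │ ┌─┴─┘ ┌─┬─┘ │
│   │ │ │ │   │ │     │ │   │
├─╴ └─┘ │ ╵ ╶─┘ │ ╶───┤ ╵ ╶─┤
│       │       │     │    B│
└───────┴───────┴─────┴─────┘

Manhattan distance: |13 - 0| + |13 - 0| = 26
Actual path length: 44
Extra steps: 44 - 26 = 18

Solution:

┌─────┬───┬─────────────────┐
│A    │↱ ↓│↱ → → → → → → → ↓│
│ ╶───┤ ╷ ╵ ┌─╴ ┌─╴ ┌───┬─╴ │
│↳ → ↓│↑│↳ ↑│   │   │   │↓ ↲│
│ ┌─┐ │ ├───┤ ┌─┘ ┌─┘ ╷ │ ┌─┤
│ │ │↓│↑│   │ │   │   │ │↓│ │
│ ╵ │ │ ├─╴ │ └───┘ ╶─┤ │ │ │
│   │↓│↑│   │         │ │↓│ │
├─╴ │ ╵ │ ╷ ├─────┬───┘ │ ╵ │
│   │↳ ↑│ │ │     │     │↳ ↓│
│ ┌─┴─┬─┘ │ │ ╷ ┌─┘ ┌───┼─╴ │
│ │   │   │ │ │ │   │   │↓ ↲│
│ ╵ ╷ ╵ ┌─┘ │ │ │ ╶─┘ ╷ │ ╶─┤
│   │   │   │ │ │     │ │↳ ↓│
├─┬─┴───┤ ┌─┴─┤ ├─────┘ ├─╴ │
│ │     │ │   │ │       │↓ ↲│
│ │ ╷ ╶─┤ │ ╷ │ │ ╶───┬─┘ ┌─┤
│ │ │   │ │ │ │ │     │  ↓│ │
│ │ └─┐ │ ╵ │ │ └───┐ └─┐ ╵ │
│ │   │ │   │ │     │   │↳ ↓│
│ └─╴ │ └─┬─┘ │ ╶─┐ └─┐ └─┐ │
│     │   │   │   │   │   │↓│
│ ┌───┴─┐ │ ╶─┼─╴ │ ┌─┴─╴ │ │
│ │     │ │   │   │ │     │↓│
│ └─┐ ╷ │ ├─╴ │ ┌─┴─┘ ┌─┬─┘ │
│   │ │ │ │   │ │     │ │↓ ↲│
├─╴ └─┘ │ ╵ ╶─┘ │ ╶───┤ ╵ ╶─┤
│       │       │     │  ↳ B│
└───────┴───────┴─────┴─────┘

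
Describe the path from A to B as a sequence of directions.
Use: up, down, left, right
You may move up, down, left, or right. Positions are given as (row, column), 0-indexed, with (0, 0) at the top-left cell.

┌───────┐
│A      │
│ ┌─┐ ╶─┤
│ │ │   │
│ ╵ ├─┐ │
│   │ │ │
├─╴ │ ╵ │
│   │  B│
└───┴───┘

Finding the path and converting it to directions:
Path through cells: (0,0) → (0,1) → (0,2) → (1,2) → (1,3) → (2,3) → (3,3)
Directions: right, right, down, right, down, down

Solution:

┌───────┐
│A → ↓  │
│ ┌─┐ ╶─┤
│ │ │↳ ↓│
│ ╵ ├─┐ │
│   │ │↓│
├─╴ │ ╵ │
│   │  B│
└───┴───┘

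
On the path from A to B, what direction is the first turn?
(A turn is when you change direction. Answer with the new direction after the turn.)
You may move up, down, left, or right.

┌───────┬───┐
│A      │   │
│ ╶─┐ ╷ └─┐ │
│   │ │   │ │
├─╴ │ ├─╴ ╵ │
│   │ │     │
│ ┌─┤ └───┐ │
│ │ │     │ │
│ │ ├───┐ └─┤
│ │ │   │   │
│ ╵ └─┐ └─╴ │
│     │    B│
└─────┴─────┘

Directions: right, right, down, down, down, right, right, down, right, down
First turn direction: down

Solution:

┌───────┬───┐
│A → ↓  │   │
│ ╶─┐ ╷ └─┐ │
│   │↓│   │ │
├─╴ │ ├─╴ ╵ │
│   │↓│     │
│ ┌─┤ └───┐ │
│ │ │↳ → ↓│ │
│ │ ├───┐ └─┤
│ │ │   │↳ ↓│
│ ╵ └─┐ └─╴ │
│     │    B│
└─────┴─────┘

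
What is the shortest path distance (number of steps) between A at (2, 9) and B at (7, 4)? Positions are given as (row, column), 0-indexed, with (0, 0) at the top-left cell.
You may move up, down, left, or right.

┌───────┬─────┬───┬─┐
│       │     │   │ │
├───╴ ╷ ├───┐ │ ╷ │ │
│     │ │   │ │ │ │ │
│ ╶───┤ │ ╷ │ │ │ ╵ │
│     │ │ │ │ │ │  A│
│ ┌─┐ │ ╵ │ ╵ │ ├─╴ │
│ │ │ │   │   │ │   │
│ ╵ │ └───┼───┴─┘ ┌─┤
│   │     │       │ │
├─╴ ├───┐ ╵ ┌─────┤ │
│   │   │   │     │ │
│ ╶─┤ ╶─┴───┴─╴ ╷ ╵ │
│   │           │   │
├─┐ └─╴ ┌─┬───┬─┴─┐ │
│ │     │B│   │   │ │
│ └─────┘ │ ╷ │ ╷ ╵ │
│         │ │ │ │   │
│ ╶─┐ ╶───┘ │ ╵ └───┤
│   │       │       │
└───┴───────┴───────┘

Finding path from (2, 9) to (7, 4):
Path: (2,9) → (3,9) → (3,8) → (4,8) → (4,7) → (4,6) → (4,5) → (5,5) → (5,4) → (4,4) → (4,3) → (4,2) → (3,2) → (2,2) → (2,1) → (2,0) → (3,0) → (4,0) → (4,1) → (5,1) → (5,0) → (6,0) → (6,1) → (7,1) → (7,2) → (7,3) → (6,3) → (6,4) → (6,5) → (6,6) → (6,7) → (5,7) → (5,8) → (6,8) → (6,9) → (7,9) → (8,9) → (8,8) → (7,8) → (7,7) → (8,7) → (9,7) → (9,6) → (8,6) → (7,6) → (7,5) → (8,5) → (9,5) → (9,4) → (9,3) → (9,2) → (8,2) → (8,3) → (8,4) → (7,4)
Distance: 54 steps

Solution:

┌───────┬─────┬───┬─┐
│       │     │   │ │
├───╴ ╷ ├───┐ │ ╷ │ │
│     │ │   │ │ │ │ │
│ ╶───┤ │ ╷ │ │ │ ╵ │
│↓ ← ↰│ │ │ │ │ │  A│
│ ┌─┐ │ ╵ │ ╵ │ ├─╴ │
│↓│ │↑│   │   │ │↓ ↲│
│ ╵ │ └───┼───┴─┘ ┌─┤
│↳ ↓│↑ ← ↰│↓ ← ← ↲│ │
├─╴ ├───┐ ╵ ┌─────┤ │
│↓ ↲│   │↑ ↲│  ↱ ↓│ │
│ ╶─┤ ╶─┴───┴─╴ ╷ ╵ │
│↳ ↓│  ↱ → → → ↑│↳ ↓│
├─┐ └─╴ ┌─┬───┬─┴─┐ │
│ │↳ → ↑│B│↓ ↰│↓ ↰│↓│
│ └─────┘ │ ╷ │ ╷ ╵ │
│    ↱ → ↑│↓│↑│↓│↑ ↲│
│ ╶─┐ ╶───┘ │ ╵ └───┤
│   │↑ ← ← ↲│↑ ↲    │
└───┴───────┴───────┘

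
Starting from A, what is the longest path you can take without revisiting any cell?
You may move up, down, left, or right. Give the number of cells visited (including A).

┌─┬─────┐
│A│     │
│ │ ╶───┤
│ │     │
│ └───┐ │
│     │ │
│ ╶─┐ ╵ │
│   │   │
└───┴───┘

Finding longest simple path using DFS:
Start: (0, 0)
Longest path visits 14 cells
Path: A → down → down → right → right → down → right → up → up → left → left → up → right → right

Solution:

┌─┬─────┐
│A│↱ → B│
│ │ ╶───┤
│↓│↑ ← ↰│
│ └───┐ │
│↳ → ↓│↑│
│ ╶─┐ ╵ │
│   │↳ ↑│
└───┴───┘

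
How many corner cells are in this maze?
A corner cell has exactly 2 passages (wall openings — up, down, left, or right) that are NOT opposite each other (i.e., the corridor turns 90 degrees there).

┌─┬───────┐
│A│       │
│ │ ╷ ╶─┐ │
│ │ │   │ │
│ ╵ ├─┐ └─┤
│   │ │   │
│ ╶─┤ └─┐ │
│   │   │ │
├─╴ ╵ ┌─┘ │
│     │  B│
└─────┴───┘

Counting corner cells (2 non-opposite passages):
Total corners: 11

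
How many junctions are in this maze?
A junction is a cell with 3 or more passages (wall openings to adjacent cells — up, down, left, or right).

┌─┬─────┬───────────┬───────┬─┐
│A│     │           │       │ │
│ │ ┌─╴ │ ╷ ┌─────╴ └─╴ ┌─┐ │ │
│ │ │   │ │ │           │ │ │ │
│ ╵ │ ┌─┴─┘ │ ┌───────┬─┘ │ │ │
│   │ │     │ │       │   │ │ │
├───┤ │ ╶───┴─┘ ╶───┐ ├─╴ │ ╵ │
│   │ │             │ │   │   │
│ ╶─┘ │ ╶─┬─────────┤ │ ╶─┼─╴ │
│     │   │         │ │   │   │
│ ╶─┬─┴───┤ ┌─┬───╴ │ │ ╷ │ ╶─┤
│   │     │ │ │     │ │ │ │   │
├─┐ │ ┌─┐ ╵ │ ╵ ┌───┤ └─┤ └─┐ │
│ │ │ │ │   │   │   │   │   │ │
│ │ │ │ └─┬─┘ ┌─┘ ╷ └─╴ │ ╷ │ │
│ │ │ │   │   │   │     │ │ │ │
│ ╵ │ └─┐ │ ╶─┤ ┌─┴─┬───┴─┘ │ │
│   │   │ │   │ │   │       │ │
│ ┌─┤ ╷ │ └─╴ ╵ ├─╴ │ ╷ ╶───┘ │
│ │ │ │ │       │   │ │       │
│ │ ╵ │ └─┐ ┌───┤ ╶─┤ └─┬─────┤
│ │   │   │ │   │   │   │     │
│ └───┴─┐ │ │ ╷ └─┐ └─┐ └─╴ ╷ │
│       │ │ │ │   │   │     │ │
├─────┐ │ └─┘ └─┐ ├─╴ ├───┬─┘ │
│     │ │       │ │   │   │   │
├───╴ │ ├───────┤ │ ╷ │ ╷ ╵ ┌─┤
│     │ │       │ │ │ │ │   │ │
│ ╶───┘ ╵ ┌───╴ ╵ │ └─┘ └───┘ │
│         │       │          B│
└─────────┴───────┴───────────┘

Checking each cell for number of passages:

Junctions found (3+ passages):
  (0, 5): 3 passages
  (0, 11): 3 passages
  (1, 9): 3 passages
  (2, 12): 3 passages
  (3, 3): 3 passages
  (3, 7): 3 passages
  (3, 14): 3 passages
  (4, 0): 3 passages
  (4, 11): 3 passages
  (6, 6): 3 passages
  (6, 12): 3 passages
  (8, 0): 3 passages
  (8, 2): 3 passages
  (8, 11): 3 passages
  (9, 5): 3 passages
  (9, 6): 3 passages
  (10, 13): 3 passages
  (12, 6): 3 passages
  (12, 10): 3 passages
  (14, 3): 3 passages
  (14, 7): 3 passages
  (14, 11): 3 passages
Total junctions: 22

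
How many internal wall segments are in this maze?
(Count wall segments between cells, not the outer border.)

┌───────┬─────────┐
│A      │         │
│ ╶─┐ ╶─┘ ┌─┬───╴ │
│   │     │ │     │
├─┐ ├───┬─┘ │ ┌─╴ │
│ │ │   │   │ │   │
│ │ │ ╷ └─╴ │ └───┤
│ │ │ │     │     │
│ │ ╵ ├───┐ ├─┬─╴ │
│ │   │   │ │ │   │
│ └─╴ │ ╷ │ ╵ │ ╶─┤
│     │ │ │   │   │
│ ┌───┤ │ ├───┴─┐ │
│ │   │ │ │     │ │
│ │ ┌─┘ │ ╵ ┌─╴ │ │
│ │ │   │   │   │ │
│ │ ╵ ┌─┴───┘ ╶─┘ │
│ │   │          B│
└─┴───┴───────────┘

Counting internal wall segments:
Total internal walls: 64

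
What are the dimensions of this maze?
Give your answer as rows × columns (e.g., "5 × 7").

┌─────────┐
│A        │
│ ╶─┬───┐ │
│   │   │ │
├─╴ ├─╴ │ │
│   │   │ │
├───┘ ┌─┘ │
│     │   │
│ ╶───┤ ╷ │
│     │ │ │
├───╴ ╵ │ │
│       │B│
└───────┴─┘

Counting the maze dimensions:
Rows (vertical): 6
Columns (horizontal): 5
Dimensions: 6 × 5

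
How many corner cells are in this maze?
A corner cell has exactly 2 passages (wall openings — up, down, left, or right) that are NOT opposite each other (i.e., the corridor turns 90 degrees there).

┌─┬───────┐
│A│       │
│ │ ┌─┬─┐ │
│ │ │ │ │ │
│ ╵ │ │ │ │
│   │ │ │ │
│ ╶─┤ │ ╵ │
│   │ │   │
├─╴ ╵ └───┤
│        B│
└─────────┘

Counting corner cells (2 non-opposite passages):
Total corners: 7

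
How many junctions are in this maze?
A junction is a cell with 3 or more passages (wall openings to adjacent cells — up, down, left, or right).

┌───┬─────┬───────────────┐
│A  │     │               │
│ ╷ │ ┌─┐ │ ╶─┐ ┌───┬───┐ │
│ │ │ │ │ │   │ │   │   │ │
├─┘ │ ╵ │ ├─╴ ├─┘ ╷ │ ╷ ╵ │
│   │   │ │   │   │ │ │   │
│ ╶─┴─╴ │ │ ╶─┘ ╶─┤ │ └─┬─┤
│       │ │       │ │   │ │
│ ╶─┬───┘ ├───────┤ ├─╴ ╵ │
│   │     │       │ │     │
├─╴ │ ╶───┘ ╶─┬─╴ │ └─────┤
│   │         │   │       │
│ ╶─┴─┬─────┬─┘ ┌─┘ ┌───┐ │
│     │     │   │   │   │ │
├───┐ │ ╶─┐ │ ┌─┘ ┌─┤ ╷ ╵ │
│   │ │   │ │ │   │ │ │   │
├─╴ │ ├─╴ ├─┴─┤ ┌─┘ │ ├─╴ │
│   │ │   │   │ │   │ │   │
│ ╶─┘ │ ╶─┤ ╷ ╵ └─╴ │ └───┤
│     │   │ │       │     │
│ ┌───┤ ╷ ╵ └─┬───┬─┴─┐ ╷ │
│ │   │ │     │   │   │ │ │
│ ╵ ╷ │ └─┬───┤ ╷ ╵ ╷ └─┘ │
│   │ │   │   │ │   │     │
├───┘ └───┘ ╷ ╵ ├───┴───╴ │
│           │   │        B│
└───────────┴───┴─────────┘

Checking each cell for number of passages:

Junctions found (3+ passages):
  (0, 7): 3 passages
  (2, 3): 3 passages
  (3, 0): 3 passages
  (3, 7): 3 passages
  (4, 11): 3 passages
  (5, 5): 3 passages
  (5, 9): 3 passages
  (7, 12): 3 passages
  (8, 9): 3 passages
  (9, 0): 3 passages
  (9, 3): 3 passages
  (9, 7): 3 passages
  (9, 11): 3 passages
  (10, 5): 3 passages
  (11, 12): 3 passages
  (12, 2): 3 passages
Total junctions: 16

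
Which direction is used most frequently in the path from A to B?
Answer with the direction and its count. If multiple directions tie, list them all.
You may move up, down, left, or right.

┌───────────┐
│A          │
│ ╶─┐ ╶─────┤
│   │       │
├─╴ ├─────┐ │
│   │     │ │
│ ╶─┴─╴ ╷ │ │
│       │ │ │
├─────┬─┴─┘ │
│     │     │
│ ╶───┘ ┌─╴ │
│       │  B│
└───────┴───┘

Directions: right, right, down, right, right, right, down, down, down, down
Counts: {'right': 5, 'down': 5}
Most common: down and right (tied at 5 times each)

Solution:

┌───────────┐
│A → ↓      │
│ ╶─┐ ╶─────┤
│   │↳ → → ↓│
├─╴ ├─────┐ │
│   │     │↓│
│ ╶─┴─╴ ╷ │ │
│       │ │↓│
├─────┬─┴─┘ │
│     │    ↓│
│ ╶───┘ ┌─╴ │
│       │  B│
└───────┴───┘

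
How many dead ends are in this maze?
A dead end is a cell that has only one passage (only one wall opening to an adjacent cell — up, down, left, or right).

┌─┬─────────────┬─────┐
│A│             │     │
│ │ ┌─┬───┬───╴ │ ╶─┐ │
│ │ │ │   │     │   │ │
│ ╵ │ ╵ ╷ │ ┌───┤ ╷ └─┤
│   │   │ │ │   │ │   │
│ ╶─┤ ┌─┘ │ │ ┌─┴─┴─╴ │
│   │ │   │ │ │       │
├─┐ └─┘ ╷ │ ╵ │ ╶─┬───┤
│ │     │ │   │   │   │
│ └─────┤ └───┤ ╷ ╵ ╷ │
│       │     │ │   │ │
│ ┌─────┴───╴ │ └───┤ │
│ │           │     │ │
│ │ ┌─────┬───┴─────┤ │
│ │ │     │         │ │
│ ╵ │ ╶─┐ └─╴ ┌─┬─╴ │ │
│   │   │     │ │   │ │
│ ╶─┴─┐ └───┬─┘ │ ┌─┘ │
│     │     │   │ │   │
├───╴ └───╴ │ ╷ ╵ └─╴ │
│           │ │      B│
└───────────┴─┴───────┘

Checking each cell for number of passages:

Dead ends found at positions:
  (0, 0)
  (1, 2)
  (1, 10)
  (2, 7)
  (2, 8)
  (3, 2)
  (4, 0)
  (5, 3)
  (6, 9)
  (7, 5)
  (8, 7)
  (9, 9)
  (10, 0)
  (10, 6)
Total dead ends: 14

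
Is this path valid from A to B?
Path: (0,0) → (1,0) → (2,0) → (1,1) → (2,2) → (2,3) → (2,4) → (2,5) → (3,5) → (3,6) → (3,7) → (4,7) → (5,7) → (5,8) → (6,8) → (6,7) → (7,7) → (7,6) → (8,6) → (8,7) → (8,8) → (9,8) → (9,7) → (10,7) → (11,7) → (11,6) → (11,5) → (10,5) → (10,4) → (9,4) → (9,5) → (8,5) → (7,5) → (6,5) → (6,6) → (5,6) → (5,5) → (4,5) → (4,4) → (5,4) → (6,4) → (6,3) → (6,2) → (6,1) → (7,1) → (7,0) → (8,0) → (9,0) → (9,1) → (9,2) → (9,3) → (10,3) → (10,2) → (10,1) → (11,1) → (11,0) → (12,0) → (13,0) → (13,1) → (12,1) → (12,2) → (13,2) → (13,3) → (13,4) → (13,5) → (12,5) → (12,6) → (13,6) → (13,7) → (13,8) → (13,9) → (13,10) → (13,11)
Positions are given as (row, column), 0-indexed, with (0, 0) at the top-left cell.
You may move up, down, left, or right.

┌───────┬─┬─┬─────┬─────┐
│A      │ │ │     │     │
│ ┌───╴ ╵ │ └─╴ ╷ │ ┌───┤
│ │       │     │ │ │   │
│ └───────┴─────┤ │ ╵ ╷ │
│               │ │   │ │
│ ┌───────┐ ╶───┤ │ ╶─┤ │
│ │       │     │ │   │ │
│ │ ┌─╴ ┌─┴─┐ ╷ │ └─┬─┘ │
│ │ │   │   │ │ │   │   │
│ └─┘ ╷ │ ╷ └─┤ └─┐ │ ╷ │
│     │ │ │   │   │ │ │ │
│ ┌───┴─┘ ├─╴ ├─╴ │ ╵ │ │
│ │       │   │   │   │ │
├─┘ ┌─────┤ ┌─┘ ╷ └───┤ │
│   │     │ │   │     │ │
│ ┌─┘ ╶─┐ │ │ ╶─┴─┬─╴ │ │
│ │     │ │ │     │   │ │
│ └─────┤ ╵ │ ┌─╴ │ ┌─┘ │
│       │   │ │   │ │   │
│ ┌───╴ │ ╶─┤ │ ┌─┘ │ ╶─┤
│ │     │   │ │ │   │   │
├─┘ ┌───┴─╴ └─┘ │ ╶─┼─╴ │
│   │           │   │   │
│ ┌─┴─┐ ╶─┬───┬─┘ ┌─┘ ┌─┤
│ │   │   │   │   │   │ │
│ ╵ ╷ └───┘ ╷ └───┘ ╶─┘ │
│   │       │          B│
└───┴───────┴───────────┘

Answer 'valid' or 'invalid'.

Checking path validity:
Result: Invalid move at step 3: cannot move from (2, 0) to (1, 1).

invalid

Correct solution:

┌───────┬─┬─┬─────┬─────┐
│A      │ │ │     │     │
│ ┌───╴ ╵ │ └─╴ ╷ │ ┌───┤
│↓│       │     │ │ │   │
│ └───────┴─────┤ │ ╵ ╷ │
│↳ → → → → ↓    │ │   │ │
│ ┌───────┐ ╶───┤ │ ╶─┤ │
│ │       │↳ → ↓│ │   │ │
│ │ ┌─╴ ┌─┴─┐ ╷ │ └─┬─┘ │
│ │ │   │↓ ↰│ │↓│   │   │
│ └─┘ ╷ │ ╷ └─┤ └─┐ │ ╷ │
│     │ │↓│↑ ↰│↳ ↓│ │ │ │
│ ┌───┴─┘ ├─╴ ├─╴ │ ╵ │ │
│ │↓ ← ← ↲│↱ ↑│↓ ↲│   │ │
├─┘ ┌─────┤ ┌─┘ ╷ └───┤ │
│↓ ↲│     │↑│↓ ↲│     │ │
│ ┌─┘ ╶─┐ │ │ ╶─┴─┬─╴ │ │
│↓│     │ │↑│↳ → ↓│   │ │
│ └─────┤ ╵ │ ┌─╴ │ ┌─┘ │
│↳ → → ↓│↱ ↑│ │↓ ↲│ │   │
│ ┌───╴ │ ╶─┤ │ ┌─┘ │ ╶─┤
│ │↓ ← ↲│↑ ↰│ │↓│   │   │
├─┘ ┌───┴─╴ └─┘ │ ╶─┼─╴ │
│↓ ↲│      ↑ ← ↲│   │   │
│ ┌─┴─┐ ╶─┬───┬─┘ ┌─┘ ┌─┤
│↓│↱ ↓│   │↱ ↓│   │   │ │
│ ╵ ╷ └───┘ ╷ └───┘ ╶─┘ │
│↳ ↑│↳ → → ↑│↳ → → → → B│
└───┴───────┴───────────┘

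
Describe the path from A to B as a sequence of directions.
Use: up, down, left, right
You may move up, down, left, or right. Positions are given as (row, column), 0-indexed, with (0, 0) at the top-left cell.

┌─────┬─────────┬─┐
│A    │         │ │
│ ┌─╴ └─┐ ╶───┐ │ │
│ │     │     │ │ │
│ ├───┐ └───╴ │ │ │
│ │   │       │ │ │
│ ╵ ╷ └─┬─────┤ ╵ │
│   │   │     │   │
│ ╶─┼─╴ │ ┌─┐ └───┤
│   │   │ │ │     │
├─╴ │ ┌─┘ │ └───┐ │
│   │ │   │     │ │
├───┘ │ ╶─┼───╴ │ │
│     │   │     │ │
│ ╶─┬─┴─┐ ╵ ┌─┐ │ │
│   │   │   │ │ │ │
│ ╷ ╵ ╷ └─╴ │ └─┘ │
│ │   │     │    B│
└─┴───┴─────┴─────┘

Finding the path and converting it to directions:
Path through cells: (0,0) → (1,0) → (2,0) → (3,0) → (3,1) → (2,1) → (2,2) → (3,2) → (3,3) → (4,3) → (4,2) → (5,2) → (6,2) → (6,1) → (6,0) → (7,0) → (7,1) → (8,1) → (8,2) → (7,2) → (7,3) → (8,3) → (8,4) → (8,5) → (7,5) → (7,4) → (6,4) → (6,3) → (5,3) → (5,4) → (4,4) → (3,4) → (3,5) → (3,6) → (4,6) → (4,7) → (4,8) → (5,8) → (6,8) → (7,8) → (8,8)
Directions: down, down, down, right, up, right, down, right, down, left, down, down, left, left, down, right, down, right, up, right, down, right, right, up, left, up, left, up, right, up, up, right, right, down, right, right, down, down, down, down

Solution:

┌─────┬─────────┬─┐
│A    │         │ │
│ ┌─╴ └─┐ ╶───┐ │ │
│↓│     │     │ │ │
│ ├───┐ └───╴ │ │ │
│↓│↱ ↓│       │ │ │
│ ╵ ╷ └─┬─────┤ ╵ │
│↳ ↑│↳ ↓│↱ → ↓│   │
│ ╶─┼─╴ │ ┌─┐ └───┤
│   │↓ ↲│↑│ │↳ → ↓│
├─╴ │ ┌─┘ │ └───┐ │
│   │↓│↱ ↑│     │↓│
├───┘ │ ╶─┼───╴ │ │
│↓ ← ↲│↑ ↰│     │↓│
│ ╶─┬─┴─┐ ╵ ┌─┐ │ │
│↳ ↓│↱ ↓│↑ ↰│ │ │↓│
│ ╷ ╵ ╷ └─╴ │ └─┘ │
│ │↳ ↑│↳ → ↑│    B│
└─┴───┴─────┴─────┘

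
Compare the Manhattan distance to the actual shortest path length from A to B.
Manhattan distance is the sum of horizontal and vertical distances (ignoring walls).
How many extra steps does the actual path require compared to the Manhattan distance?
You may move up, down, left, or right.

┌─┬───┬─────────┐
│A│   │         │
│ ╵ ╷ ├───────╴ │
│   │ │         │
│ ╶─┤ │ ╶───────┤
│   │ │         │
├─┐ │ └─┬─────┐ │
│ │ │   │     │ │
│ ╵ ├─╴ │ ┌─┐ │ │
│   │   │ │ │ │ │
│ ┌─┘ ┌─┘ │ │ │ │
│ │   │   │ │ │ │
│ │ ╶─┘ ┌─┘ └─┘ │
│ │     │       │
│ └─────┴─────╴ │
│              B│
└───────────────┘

Manhattan distance: |7 - 0| + |7 - 0| = 14
Actual path length: 16
Extra steps: 16 - 14 = 2

Solution:

┌─┬───┬─────────┐
│A│   │         │
│ ╵ ╷ ├───────╴ │
│↓  │ │         │
│ ╶─┤ │ ╶───────┤
│↳ ↓│ │         │
├─┐ │ └─┬─────┐ │
│ │↓│   │     │ │
│ ╵ ├─╴ │ ┌─┐ │ │
│↓ ↲│   │ │ │ │ │
│ ┌─┘ ┌─┘ │ │ │ │
│↓│   │   │ │ │ │
│ │ ╶─┘ ┌─┘ └─┘ │
│↓│     │       │
│ └─────┴─────╴ │
│↳ → → → → → → B│
└───────────────┘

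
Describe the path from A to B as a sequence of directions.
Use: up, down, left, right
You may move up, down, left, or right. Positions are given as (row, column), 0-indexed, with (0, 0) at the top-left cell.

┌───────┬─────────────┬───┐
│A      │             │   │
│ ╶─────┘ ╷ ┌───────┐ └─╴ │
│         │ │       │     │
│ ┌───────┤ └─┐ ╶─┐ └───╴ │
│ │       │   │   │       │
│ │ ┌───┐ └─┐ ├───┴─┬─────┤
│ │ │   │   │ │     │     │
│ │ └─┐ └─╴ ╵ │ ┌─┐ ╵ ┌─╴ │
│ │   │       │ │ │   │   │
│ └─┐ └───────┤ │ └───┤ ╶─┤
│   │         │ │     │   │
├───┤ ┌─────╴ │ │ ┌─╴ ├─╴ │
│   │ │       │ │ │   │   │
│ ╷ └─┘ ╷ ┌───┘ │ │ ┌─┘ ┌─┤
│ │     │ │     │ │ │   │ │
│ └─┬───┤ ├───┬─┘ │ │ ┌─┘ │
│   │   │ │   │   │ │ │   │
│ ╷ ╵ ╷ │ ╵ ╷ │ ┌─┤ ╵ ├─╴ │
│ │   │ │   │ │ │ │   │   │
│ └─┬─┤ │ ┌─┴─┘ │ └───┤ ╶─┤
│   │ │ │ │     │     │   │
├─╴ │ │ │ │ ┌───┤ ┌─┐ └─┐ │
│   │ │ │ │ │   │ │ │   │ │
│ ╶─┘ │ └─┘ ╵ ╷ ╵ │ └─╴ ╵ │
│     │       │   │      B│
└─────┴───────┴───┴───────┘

Finding the path and converting it to directions:
Path through cells: (0,0) → (1,0) → (1,1) → (1,2) → (1,3) → (1,4) → (0,4) → (0,5) → (1,5) → (2,5) → (2,6) → (3,6) → (4,6) → (4,5) → (3,5) → (3,4) → (2,4) → (2,3) → (2,2) → (2,1) → (3,1) → (4,1) → (4,2) → (5,2) → (5,3) → (5,4) → (5,5) → (5,6) → (6,6) → (6,5) → (6,4) → (6,3) → (7,3) → (7,2) → (7,1) → (6,1) → (6,0) → (7,0) → (8,0) → (8,1) → (9,1) → (9,2) → (8,2) → (8,3) → (9,3) → (10,3) → (11,3) → (12,3) → (12,4) → (12,5) → (12,6) → (11,6) → (11,7) → (12,7) → (12,8) → (11,8) → (10,8) → (10,9) → (10,10) → (11,10) → (11,11) → (12,11) → (12,12)
Directions: down, right, right, right, right, up, right, down, down, right, down, down, left, up, left, up, left, left, left, down, down, right, down, right, right, right, right, down, left, left, left, down, left, left, up, left, down, down, right, down, right, up, right, down, down, down, down, right, right, right, up, right, down, right, up, up, right, right, down, right, down, right

Solution:

┌───────┬─────────────┬───┐
│A      │↱ ↓          │   │
│ ╶─────┘ ╷ ┌───────┐ └─╴ │
│↳ → → → ↑│↓│       │     │
│ ┌───────┤ └─┐ ╶─┐ └───╴ │
│ │↓ ← ← ↰│↳ ↓│   │       │
│ │ ┌───┐ └─┐ ├───┴─┬─────┤
│ │↓│   │↑ ↰│↓│     │     │
│ │ └─┐ └─╴ ╵ │ ┌─┐ ╵ ┌─╴ │
│ │↳ ↓│    ↑ ↲│ │ │   │   │
│ └─┐ └───────┤ │ └───┤ ╶─┤
│   │↳ → → → ↓│ │     │   │
├───┤ ┌─────╴ │ │ ┌─╴ ├─╴ │
│↓ ↰│ │↓ ← ← ↲│ │ │   │   │
│ ╷ └─┘ ╷ ┌───┘ │ │ ┌─┘ ┌─┤
│↓│↑ ← ↲│ │     │ │ │   │ │
│ └─┬───┤ ├───┬─┘ │ │ ┌─┘ │
│↳ ↓│↱ ↓│ │   │   │ │ │   │
│ ╷ ╵ ╷ │ ╵ ╷ │ ┌─┤ ╵ ├─╴ │
│ │↳ ↑│↓│   │ │ │ │   │   │
│ └─┬─┤ │ ┌─┴─┘ │ └───┤ ╶─┤
│   │ │↓│ │     │↱ → ↓│   │
├─╴ │ │ │ │ ┌───┤ ┌─┐ └─┐ │
│   │ │↓│ │ │↱ ↓│↑│ │↳ ↓│ │
│ ╶─┘ │ └─┘ ╵ ╷ ╵ │ └─╴ ╵ │
│     │↳ → → ↑│↳ ↑│    ↳ B│
└─────┴───────┴───┴───────┘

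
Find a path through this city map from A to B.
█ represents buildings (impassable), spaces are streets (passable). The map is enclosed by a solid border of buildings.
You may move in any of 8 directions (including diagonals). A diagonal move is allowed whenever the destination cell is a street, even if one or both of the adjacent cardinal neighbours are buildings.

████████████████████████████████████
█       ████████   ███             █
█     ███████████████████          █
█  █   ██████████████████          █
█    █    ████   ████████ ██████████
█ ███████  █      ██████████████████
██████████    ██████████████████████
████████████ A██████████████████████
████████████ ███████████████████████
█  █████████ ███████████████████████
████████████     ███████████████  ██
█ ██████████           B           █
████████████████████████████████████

Finding the shortest path from A to B:
Movement: 8-directional
Path length: 13 steps
Directions: down-left → down → down-right → right → right → right → down-right → right → right → right → right → right → right

Solution:

████████████████████████████████████
█       ████████   ███             █
█     ███████████████████          █
█  █   ██████████████████          █
█    █    ████   ████████ ██████████
█ ███████  █      ██████████████████
██████████    ██████████████████████
████████████ A██████████████████████
████████████↓███████████████████████
█  █████████↘███████████████████████
████████████ →→→↘███████████████  ██
█ ██████████     →→→→→→B           █
████████████████████████████████████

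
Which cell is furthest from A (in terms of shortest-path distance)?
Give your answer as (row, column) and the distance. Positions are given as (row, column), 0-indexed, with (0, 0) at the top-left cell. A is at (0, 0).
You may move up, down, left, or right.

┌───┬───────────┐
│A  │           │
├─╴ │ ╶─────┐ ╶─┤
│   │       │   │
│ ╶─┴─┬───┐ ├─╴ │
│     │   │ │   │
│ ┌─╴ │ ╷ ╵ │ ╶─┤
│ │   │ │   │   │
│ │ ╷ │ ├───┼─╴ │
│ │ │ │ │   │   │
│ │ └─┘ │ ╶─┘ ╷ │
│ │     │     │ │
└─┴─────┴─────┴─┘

Computing BFS distances from A to all cells:
Furthest cell: (4, 5)
Distance: 41 steps

Path from A to the furthest cell:

┌───┬───────────┐
│A ↓│↱ → → → ↓  │
├─╴ │ ╶─────┐ ╶─┤
│↓ ↲│↑ ← ← ↰│↳ ↓│
│ ╶─┴─┬───┐ ├─╴ │
│↳ → ↓│↱ ↓│↑│↓ ↲│
│ ┌─╴ │ ╷ ╵ │ ╶─┤
│ │↓ ↲│↑│↳ ↑│↳ ↓│
│ │ ╷ │ ├───┼─╴ │
│ │↓│ │↑│↱ B│↓ ↲│
│ │ └─┘ │ ╶─┘ ╷ │
│ │↳ → ↑│↑ ← ↲│ │
└─┴─────┴─────┴─┘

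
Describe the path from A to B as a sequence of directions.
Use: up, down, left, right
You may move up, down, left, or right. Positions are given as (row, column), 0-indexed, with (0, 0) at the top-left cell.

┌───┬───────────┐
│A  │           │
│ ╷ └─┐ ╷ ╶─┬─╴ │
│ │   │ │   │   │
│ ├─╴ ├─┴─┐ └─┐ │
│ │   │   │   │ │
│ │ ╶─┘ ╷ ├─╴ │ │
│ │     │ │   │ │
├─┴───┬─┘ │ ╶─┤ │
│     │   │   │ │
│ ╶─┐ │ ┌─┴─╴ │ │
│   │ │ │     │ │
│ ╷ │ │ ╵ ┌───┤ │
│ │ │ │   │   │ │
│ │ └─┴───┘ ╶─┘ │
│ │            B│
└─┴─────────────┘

Finding the path and converting it to directions:
Path through cells: (0,0) → (0,1) → (1,1) → (1,2) → (2,2) → (2,1) → (3,1) → (3,2) → (3,3) → (2,3) → (2,4) → (3,4) → (4,4) → (4,3) → (5,3) → (6,3) → (6,4) → (5,4) → (5,5) → (5,6) → (4,6) → (4,5) → (3,5) → (3,6) → (2,6) → (2,5) → (1,5) → (1,4) → (0,4) → (0,5) → (0,6) → (0,7) → (1,7) → (2,7) → (3,7) → (4,7) → (5,7) → (6,7) → (7,7)
Directions: right, down, right, down, left, down, right, right, up, right, down, down, left, down, down, right, up, right, right, up, left, up, right, up, left, up, left, up, right, right, right, down, down, down, down, down, down, down

Solution:

┌───┬───────────┐
│A ↓│    ↱ → → ↓│
│ ╷ └─┐ ╷ ╶─┬─╴ │
│ │↳ ↓│ │↑ ↰│  ↓│
│ ├─╴ ├─┴─┐ └─┐ │
│ │↓ ↲│↱ ↓│↑ ↰│↓│
│ │ ╶─┘ ╷ ├─╴ │ │
│ │↳ → ↑│↓│↱ ↑│↓│
├─┴───┬─┘ │ ╶─┤ │
│     │↓ ↲│↑ ↰│↓│
│ ╶─┐ │ ┌─┴─╴ │ │
│   │ │↓│↱ → ↑│↓│
│ ╷ │ │ ╵ ┌───┤ │
│ │ │ │↳ ↑│   │↓│
│ │ └─┴───┘ ╶─┘ │
│ │            B│
└─┴─────────────┘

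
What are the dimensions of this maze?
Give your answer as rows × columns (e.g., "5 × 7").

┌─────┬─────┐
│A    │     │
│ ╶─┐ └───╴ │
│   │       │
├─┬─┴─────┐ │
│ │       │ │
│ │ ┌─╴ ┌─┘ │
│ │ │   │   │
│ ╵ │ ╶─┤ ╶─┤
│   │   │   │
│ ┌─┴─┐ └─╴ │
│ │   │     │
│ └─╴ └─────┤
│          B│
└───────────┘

Counting the maze dimensions:
Rows (vertical): 7
Columns (horizontal): 6
Dimensions: 7 × 6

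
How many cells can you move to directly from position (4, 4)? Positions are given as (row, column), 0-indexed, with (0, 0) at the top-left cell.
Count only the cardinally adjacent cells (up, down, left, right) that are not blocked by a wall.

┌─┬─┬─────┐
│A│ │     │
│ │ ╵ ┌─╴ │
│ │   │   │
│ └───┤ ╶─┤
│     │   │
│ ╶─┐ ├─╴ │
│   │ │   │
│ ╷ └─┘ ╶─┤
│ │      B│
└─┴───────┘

Checking passable neighbors of (4, 4):
Neighbors: (4, 3)
Count: 1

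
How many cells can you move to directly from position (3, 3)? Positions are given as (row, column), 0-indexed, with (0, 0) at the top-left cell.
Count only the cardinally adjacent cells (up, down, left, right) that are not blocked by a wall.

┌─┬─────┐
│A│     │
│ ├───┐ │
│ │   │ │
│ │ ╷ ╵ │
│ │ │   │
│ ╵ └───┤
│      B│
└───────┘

Checking passable neighbors of (3, 3):
Neighbors: (3, 2)
Count: 1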